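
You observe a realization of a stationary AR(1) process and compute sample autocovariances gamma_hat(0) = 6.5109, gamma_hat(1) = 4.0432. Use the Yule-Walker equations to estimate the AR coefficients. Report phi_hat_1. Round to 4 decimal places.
\hat\phi_{1} = 0.6210

The Yule-Walker equations for an AR(p) process read, in matrix form,
  Gamma_p phi = r_p,   with   (Gamma_p)_{ij} = gamma(|i - j|),
                       (r_p)_i = gamma(i),   i,j = 1..p.
Substitute the sample gammas (Toeplitz matrix and right-hand side of size 1):
  Gamma_p = [[6.5109]]
  r_p     = [4.0432]
With p = 1 this is the single equation gamma(0) phi_1 = gamma(1):
  phi_hat_1 = gamma(1) / gamma(0) = 4.0432 / 6.5109 = 0.6210.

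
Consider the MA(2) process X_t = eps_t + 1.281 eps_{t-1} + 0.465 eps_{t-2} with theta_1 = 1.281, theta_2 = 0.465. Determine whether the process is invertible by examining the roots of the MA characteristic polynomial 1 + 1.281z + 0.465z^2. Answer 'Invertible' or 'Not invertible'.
\text{Invertible}

The MA(q) characteristic polynomial is P(z) = 1 + 1.281z + 0.465z^2.
Invertibility requires all roots to lie outside the unit circle, i.e. |z| > 1 for every root.
Set 1 + (1.281) z + (0.465) z^2 = 0, i.e. a z^2 + b z + c = 0 with a = 0.465, b = 1.281, c = 1.
Discriminant D = b^2 - 4ac = (1.281)^2 - 4*(0.465)*1 = 1.640961 - (1.86) = -0.219039.
D < 0, so the roots are the complex-conjugate pair z = (-b +/- i sqrt(-D)) / (2a) = -1.3774 +/- 0.5032i.
For a conjugate pair |z|^2 = z * conj(z) = (product of roots) = c/a = 1/(0.465) = 2.150538, so |z| = sqrt(2.150538) = 1.4665 for both roots.
Moduli of all roots: 1.4665, 1.4665.
All moduli strictly greater than 1? Yes.
Verdict: Invertible.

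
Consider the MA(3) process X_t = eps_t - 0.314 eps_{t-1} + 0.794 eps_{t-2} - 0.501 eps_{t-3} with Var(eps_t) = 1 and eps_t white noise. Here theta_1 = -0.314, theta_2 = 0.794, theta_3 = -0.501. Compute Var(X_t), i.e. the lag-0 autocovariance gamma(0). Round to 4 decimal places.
\gamma(0) = 1.9800

For an MA(q) process X_t = eps_t + sum_i theta_i eps_{t-i} with
Var(eps_t) = sigma^2, the variance is
  gamma(0) = sigma^2 * (1 + sum_i theta_i^2).
  sum_i theta_i^2 = (-0.314)^2 + (0.794)^2 + (-0.501)^2 = 0.098596 + 0.630436 + 0.251001 = 0.980033.
  gamma(0) = 1 * (1 + 0.980033) = 1 * 1.980033 = 1.980033, which rounds to 1.9800.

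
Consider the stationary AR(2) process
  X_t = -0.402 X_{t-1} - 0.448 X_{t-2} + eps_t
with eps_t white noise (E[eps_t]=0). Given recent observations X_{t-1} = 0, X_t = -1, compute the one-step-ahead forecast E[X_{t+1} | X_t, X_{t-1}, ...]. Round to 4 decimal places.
E[X_{t+1} \mid \mathcal F_t] = 0.4020

For an AR(p) model X_t = c + sum_i phi_i X_{t-i} + eps_t, the
one-step-ahead conditional mean is
  E[X_{t+1} | X_t, ...] = c + sum_i phi_i X_{t+1-i}.
Substitute known values:
  E[X_{t+1} | ...] = (-0.402) * (-1) + (-0.448) * (0)
                   = 0.4020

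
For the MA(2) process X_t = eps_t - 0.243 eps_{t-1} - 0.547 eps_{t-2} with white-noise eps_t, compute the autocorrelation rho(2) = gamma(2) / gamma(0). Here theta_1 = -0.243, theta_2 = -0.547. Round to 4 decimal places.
\rho(2) = -0.4027

For an MA(q) process with theta_0 = 1, the autocovariance is
  gamma(k) = sigma^2 * sum_{i=0..q-k} theta_i * theta_{i+k},
and rho(k) = gamma(k) / gamma(0). Sigma^2 cancels.
  numerator   = (1)*(-0.547) = -0.547.
  denominator = (1)^2 + (-0.243)^2 + (-0.547)^2 = 1.358258.
  rho(2) = -0.547 / 1.358258 = -0.4027.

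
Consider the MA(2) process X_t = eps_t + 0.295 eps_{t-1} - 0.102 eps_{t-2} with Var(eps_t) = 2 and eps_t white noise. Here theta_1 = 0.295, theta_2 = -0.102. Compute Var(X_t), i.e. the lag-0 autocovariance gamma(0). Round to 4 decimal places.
\gamma(0) = 2.1949

For an MA(q) process X_t = eps_t + sum_i theta_i eps_{t-i} with
Var(eps_t) = sigma^2, the variance is
  gamma(0) = sigma^2 * (1 + sum_i theta_i^2).
  sum_i theta_i^2 = (0.295)^2 + (-0.102)^2 = 0.087025 + 0.010404 = 0.097429.
  gamma(0) = 2 * (1 + 0.097429) = 2 * 1.097429 = 2.194858, which rounds to 2.1949.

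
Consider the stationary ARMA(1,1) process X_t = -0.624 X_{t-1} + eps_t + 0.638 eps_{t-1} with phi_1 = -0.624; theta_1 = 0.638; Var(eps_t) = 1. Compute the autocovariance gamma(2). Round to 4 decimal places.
\gamma(2) = -0.0086

Multiply the model equation by X_{t-k} and take expectations. With theta_0 = psi_0 = 1 and psi_j the MA(infinity) weights, this gives
  gamma(k) - sum_i phi_i gamma(k-i) = c_k,
  c_k = sigma^2 * sum_{j=k..q} theta_j psi_{j-k}   (c_k = 0 for k > q),
using gamma(-m) = gamma(m).
psi-weights needed (psi_j = theta_j + sum_i phi_i psi_{j-i}):
  psi_1 = theta_1 + phi_1 = 0.638 + (-0.624) = 0.014
Right-hand sides:
  c_0 = sigma^2 (1 + theta_1 psi_1) = 1 * (1 + (0.638)(0.014)) = 1 * 1.008932 = 1.008932
  c_1 = sigma^2 theta_1 = 1 * (0.638) = 0.638
  c_2 = 0
Equations for k = 0 and k = 1 (AR order 1):
  gamma(0) = phi_1 gamma(1) + c_0
  gamma(1) = phi_1 gamma(0) + c_1
Substituting the second into the first: gamma(0) (1 - phi_1^2) = c_0 + phi_1 c_1, so
  gamma(0) = (c_0 + phi_1 c_1) / (1 - phi_1^2) = (1.008932 + (-0.624)(0.638)) / (1 - (-0.624)^2) = 0.61082 / 0.610624 = 1.000321.
  gamma(1) = phi_1 gamma(0) + c_1 = (-0.624)(1.000321) + (0.638) = 0.0138.
For k = 2 (> q): gamma(2) = phi_1 gamma(1) = (-0.624)(0.0138) = -0.008611.
Therefore gamma(2) = -0.0086 (to 4 decimal places).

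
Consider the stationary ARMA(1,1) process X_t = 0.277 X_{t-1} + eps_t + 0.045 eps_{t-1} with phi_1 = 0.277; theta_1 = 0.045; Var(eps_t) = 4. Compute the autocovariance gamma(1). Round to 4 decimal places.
\gamma(1) = 1.4124

Multiply the model equation by X_{t-k} and take expectations. With theta_0 = psi_0 = 1 and psi_j the MA(infinity) weights, this gives
  gamma(k) - sum_i phi_i gamma(k-i) = c_k,
  c_k = sigma^2 * sum_{j=k..q} theta_j psi_{j-k}   (c_k = 0 for k > q),
using gamma(-m) = gamma(m).
psi-weights needed (psi_j = theta_j + sum_i phi_i psi_{j-i}):
  psi_1 = theta_1 + phi_1 = 0.045 + (0.277) = 0.322
Right-hand sides:
  c_0 = sigma^2 (1 + theta_1 psi_1) = 4 * (1 + (0.045)(0.322)) = 4 * 1.01449 = 4.05796
  c_1 = sigma^2 theta_1 = 4 * (0.045) = 0.18
  c_2 = 0
Equations for k = 0 and k = 1 (AR order 1):
  gamma(0) = phi_1 gamma(1) + c_0
  gamma(1) = phi_1 gamma(0) + c_1
Substituting the second into the first: gamma(0) (1 - phi_1^2) = c_0 + phi_1 c_1, so
  gamma(0) = (c_0 + phi_1 c_1) / (1 - phi_1^2) = (4.05796 + (0.277)(0.18)) / (1 - (0.277)^2) = 4.10782 / 0.923271 = 4.449203.
  gamma(1) = phi_1 gamma(0) + c_1 = (0.277)(4.449203) + (0.18) = 1.412429.
Therefore gamma(1) = 1.4124 (to 4 decimal places).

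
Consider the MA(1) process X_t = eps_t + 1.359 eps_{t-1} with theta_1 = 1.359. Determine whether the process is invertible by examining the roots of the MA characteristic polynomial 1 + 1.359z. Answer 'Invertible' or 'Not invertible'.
\text{Not invertible}

The MA(q) characteristic polynomial is P(z) = 1 + 1.359z.
Invertibility requires all roots to lie outside the unit circle, i.e. |z| > 1 for every root.
This is linear in z: 1 + (1.359) z = 0  =>  z = -1/(1.359) = -0.735835,  |z| = 0.735835.
Moduli of all roots: 0.7358.
All moduli strictly greater than 1? No.
Verdict: Not invertible.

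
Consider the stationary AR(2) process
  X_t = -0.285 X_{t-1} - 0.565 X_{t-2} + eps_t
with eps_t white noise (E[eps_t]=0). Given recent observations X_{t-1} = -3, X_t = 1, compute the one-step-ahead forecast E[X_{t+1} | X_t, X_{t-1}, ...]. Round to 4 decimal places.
E[X_{t+1} \mid \mathcal F_t] = 1.4100

For an AR(p) model X_t = c + sum_i phi_i X_{t-i} + eps_t, the
one-step-ahead conditional mean is
  E[X_{t+1} | X_t, ...] = c + sum_i phi_i X_{t+1-i}.
Substitute known values:
  E[X_{t+1} | ...] = (-0.285) * (1) + (-0.565) * (-3)
                   = 1.4100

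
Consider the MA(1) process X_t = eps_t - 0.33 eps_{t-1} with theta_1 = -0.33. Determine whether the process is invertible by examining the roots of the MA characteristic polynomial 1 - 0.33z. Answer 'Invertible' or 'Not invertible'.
\text{Invertible}

The MA(q) characteristic polynomial is P(z) = 1 - 0.33z.
Invertibility requires all roots to lie outside the unit circle, i.e. |z| > 1 for every root.
This is linear in z: 1 + (-0.33) z = 0  =>  z = -1/(-0.33) = 3.030303,  |z| = 3.030303.
Moduli of all roots: 3.0303.
All moduli strictly greater than 1? Yes.
Verdict: Invertible.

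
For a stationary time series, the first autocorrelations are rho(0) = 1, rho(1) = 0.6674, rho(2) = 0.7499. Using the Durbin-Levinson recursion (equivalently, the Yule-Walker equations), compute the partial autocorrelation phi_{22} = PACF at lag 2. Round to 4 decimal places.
\phi_{22} = 0.5490

The PACF at lag k is phi_{kk}, the last component of the solution
to the Yule-Walker system G_k phi = r_k where
  (G_k)_{ij} = rho(|i - j|), (r_k)_i = rho(i), i,j = 1..k.
Equivalently, Durbin-Levinson gives phi_{kk} iteratively:
  phi_{11} = rho(1)
  phi_{kk} = [rho(k) - sum_{j=1..k-1} phi_{k-1,j} rho(k-j)]
            / [1 - sum_{j=1..k-1} phi_{k-1,j} rho(j)],
  phi_{k,j} = phi_{k-1,j} - phi_{kk} phi_{k-1,k-j},  j = 1..k-1.
Step k = 1:
  phi_11 = rho(1) = 0.6674.
Step k = 2:
  phi_22 = [rho(2) - phi_11 rho(1)] / [1 - phi_11 rho(1)] = [0.7499 - (0.6674)(0.6674)] / [1 - (0.6674)(0.6674)]
         = 0.30447724 / 0.55457724 = 0.549.
Therefore phi_{22} = 0.5490.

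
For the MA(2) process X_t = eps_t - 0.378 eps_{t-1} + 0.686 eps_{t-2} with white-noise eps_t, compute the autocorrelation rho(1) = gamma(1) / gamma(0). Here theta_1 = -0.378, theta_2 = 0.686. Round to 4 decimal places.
\rho(1) = -0.3950

For an MA(q) process with theta_0 = 1, the autocovariance is
  gamma(k) = sigma^2 * sum_{i=0..q-k} theta_i * theta_{i+k},
and rho(k) = gamma(k) / gamma(0). Sigma^2 cancels.
  numerator   = (1)*(-0.378) + (-0.378)*(0.686) = -0.637308.
  denominator = (1)^2 + (-0.378)^2 + (0.686)^2 = 1.61348.
  rho(1) = -0.637308 / 1.61348 = -0.3950.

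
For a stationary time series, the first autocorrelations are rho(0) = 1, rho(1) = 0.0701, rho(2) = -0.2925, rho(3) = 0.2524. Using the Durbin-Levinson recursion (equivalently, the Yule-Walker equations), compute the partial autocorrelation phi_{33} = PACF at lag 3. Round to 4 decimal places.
\phi_{33} = 0.3310

The PACF at lag k is phi_{kk}, the last component of the solution
to the Yule-Walker system G_k phi = r_k where
  (G_k)_{ij} = rho(|i - j|), (r_k)_i = rho(i), i,j = 1..k.
Equivalently, Durbin-Levinson gives phi_{kk} iteratively:
  phi_{11} = rho(1)
  phi_{kk} = [rho(k) - sum_{j=1..k-1} phi_{k-1,j} rho(k-j)]
            / [1 - sum_{j=1..k-1} phi_{k-1,j} rho(j)],
  phi_{k,j} = phi_{k-1,j} - phi_{kk} phi_{k-1,k-j},  j = 1..k-1.
Step k = 1:
  phi_11 = rho(1) = 0.0701.
Step k = 2:
  phi_22 = [rho(2) - phi_11 rho(1)] / [1 - phi_11 rho(1)] = [-0.2925 - (0.0701)(0.0701)] / [1 - (0.0701)(0.0701)]
         = -0.29741401 / 0.99508599 = -0.298883.
  Update: phi_21 = phi_11 - phi_22 phi_11 = 0.0701 - (-0.298883)(0.0701) = 0.091052.
Step k = 3:
  phi_33 = [rho(3) - phi_21 rho(2) - phi_22 rho(1)] / [1 - phi_21 rho(1) - phi_22 rho(2)]
    numerator   = 0.2524 - (0.091052)(-0.2925) - (-0.298883)(0.0701) = 0.29998429
    denominator = 1 - (0.091052)(0.0701) - (-0.298883)(-0.2925) = 0.90619408
  phi_33 = 0.29998429 / 0.90619408 = 0.331.
Therefore phi_{33} = 0.3310.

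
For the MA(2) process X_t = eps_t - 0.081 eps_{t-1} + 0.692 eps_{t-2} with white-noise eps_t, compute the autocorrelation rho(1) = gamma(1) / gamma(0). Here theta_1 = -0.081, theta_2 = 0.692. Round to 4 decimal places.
\rho(1) = -0.0923

For an MA(q) process with theta_0 = 1, the autocovariance is
  gamma(k) = sigma^2 * sum_{i=0..q-k} theta_i * theta_{i+k},
and rho(k) = gamma(k) / gamma(0). Sigma^2 cancels.
  numerator   = (1)*(-0.081) + (-0.081)*(0.692) = -0.137052.
  denominator = (1)^2 + (-0.081)^2 + (0.692)^2 = 1.485425.
  rho(1) = -0.137052 / 1.485425 = -0.0923.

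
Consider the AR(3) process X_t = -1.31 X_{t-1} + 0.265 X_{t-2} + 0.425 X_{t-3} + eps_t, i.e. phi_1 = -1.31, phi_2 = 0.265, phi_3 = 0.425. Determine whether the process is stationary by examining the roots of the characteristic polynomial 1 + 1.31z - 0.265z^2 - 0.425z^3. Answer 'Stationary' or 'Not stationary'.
\text{Not stationary}

The AR(p) characteristic polynomial is P(z) = 1 + 1.31z - 0.265z^2 - 0.425z^3.
Stationarity requires all roots to lie outside the unit circle, i.e. |z| > 1 for every root.
Degree 3: look for a simple real root z0 first, then factor out (1 - z/z0) and solve the remaining quadratic.
Testing z0 = -0.8: P(-0.8) = 1 + (1.31)(-0.8) + (-0.265)(-0.8)^2 + (-0.425)(-0.8)^3
  = 1 + (-1.048) + (-0.1696) + (0.2176) = 0.  So z_0 = -0.8 is a root, |z_0| = 0.8.
Divide out the factor (1 + 1.25 z) = (1 - z/z0) (since 1/z0 = -1.25):
  P(z) = (1 + 1.25 z)(1 + (0.06) z + (-0.34) z^2)
  [check: z-coef 0.06 - (-1.25) = 1.31; z^2-coef -0.34 - (-1.25)(0.06) = -0.265; z^3-coef -(-1.25)(-0.34) = -0.425.]
Remaining roots from the quadratic factor 1 + (0.06) z + (-0.34) z^2:
  Set 1 + (0.06) z + (-0.34) z^2 = 0, i.e. a z^2 + b z + c = 0 with a = -0.34, b = 0.06, c = 1.
  Discriminant D = b^2 - 4ac = (0.06)^2 - 4*(-0.34)*1 = 0.0036 - (-1.36) = 1.3636.
  D >= 0, so the roots are real: z = (-b +/- sqrt(D)) / (2a) = (-0.06 +/- 1.167733) / (-0.68).
    z_1 = (-0.06 + 1.167733) / (-0.68) = -1.629,   |z_1| = 1.629.
    z_2 = (-0.06 - 1.167733) / (-0.68) = 1.8055,   |z_2| = 1.8055.
Moduli of all roots: 0.8000, 1.6290, 1.8055.
All moduli strictly greater than 1? No.
Verdict: Not stationary.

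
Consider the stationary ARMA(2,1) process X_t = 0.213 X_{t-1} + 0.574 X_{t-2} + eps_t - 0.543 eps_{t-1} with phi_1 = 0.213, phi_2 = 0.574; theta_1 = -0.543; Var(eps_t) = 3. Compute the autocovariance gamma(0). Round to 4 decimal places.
\gamma(0) = 4.4851

Multiply the model equation by X_{t-k} and take expectations. With theta_0 = psi_0 = 1 and psi_j the MA(infinity) weights, this gives
  gamma(k) - sum_i phi_i gamma(k-i) = c_k,
  c_k = sigma^2 * sum_{j=k..q} theta_j psi_{j-k}   (c_k = 0 for k > q),
using gamma(-m) = gamma(m).
psi-weights needed (psi_j = theta_j + sum_i phi_i psi_{j-i}):
  psi_1 = theta_1 + phi_1 = -0.543 + (0.213) = -0.33
Right-hand sides:
  c_0 = sigma^2 (1 + theta_1 psi_1) = 3 * (1 + (-0.543)(-0.33)) = 3 * 1.17919 = 3.53757
  c_1 = sigma^2 theta_1 = 3 * (-0.543) = -1.629
  c_2 = 0
Equations for k = 0, 1, 2 (AR order 2, c_2 = 0):
  (E0) gamma(0) = phi_1 gamma(1) + phi_2 gamma(2) + c_0
  (E1) gamma(1) = phi_1 gamma(0) + phi_2 gamma(1) + c_1
  (E2) gamma(2) = phi_1 gamma(1) + phi_2 gamma(0)
From (E1): gamma(1) = A gamma(0) + B with
  A = phi_1 / (1 - phi_2) = 0.213 / 0.426 = 0.5,   B = c_1 / (1 - phi_2) = -1.629 / 0.426 = -3.823944.
Insert (E2) into (E0): gamma(0) (1 - phi_2^2) = phi_1 (1 + phi_2) gamma(1) + c_0.
  phi_1 (1 + phi_2) = (0.213)(1.574) = 0.335262,   1 - phi_2^2 = 0.670524.
Replace gamma(1) by A gamma(0) + B and collect gamma(0):
  gamma(0) [0.670524 - (0.335262)(0.5)] = (0.335262)(-3.823944) + 3.53757
  gamma(0) * 0.502893 = 2.255547
  gamma(0) = 2.255547 / 0.502893 = 4.485143.
Therefore gamma(0) = 4.4851 (to 4 decimal places).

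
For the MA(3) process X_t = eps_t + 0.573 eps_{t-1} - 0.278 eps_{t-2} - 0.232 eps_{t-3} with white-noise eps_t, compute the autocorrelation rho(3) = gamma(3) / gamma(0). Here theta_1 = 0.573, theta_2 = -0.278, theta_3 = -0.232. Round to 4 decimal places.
\rho(3) = -0.1590

For an MA(q) process with theta_0 = 1, the autocovariance is
  gamma(k) = sigma^2 * sum_{i=0..q-k} theta_i * theta_{i+k},
and rho(k) = gamma(k) / gamma(0). Sigma^2 cancels.
  numerator   = (1)*(-0.232) = -0.232.
  denominator = (1)^2 + (0.573)^2 + (-0.278)^2 + (-0.232)^2 = 1.459437.
  rho(3) = -0.232 / 1.459437 = -0.1590.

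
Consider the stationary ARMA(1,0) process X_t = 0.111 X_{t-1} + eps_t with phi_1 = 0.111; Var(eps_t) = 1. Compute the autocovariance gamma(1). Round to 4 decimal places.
\gamma(1) = 0.1124

Multiply the model equation by X_{t-k} and take expectations. With theta_0 = psi_0 = 1 and psi_j the MA(infinity) weights, this gives
  gamma(k) - sum_i phi_i gamma(k-i) = c_k,
  c_k = sigma^2 * sum_{j=k..q} theta_j psi_{j-k}   (c_k = 0 for k > q),
using gamma(-m) = gamma(m).
Pure AR (q = 0): c_0 = sigma^2 = 1, c_k = 0 for k >= 1.
Equations for k = 0 and k = 1 (AR order 1):
  gamma(0) = phi_1 gamma(1) + c_0
  gamma(1) = phi_1 gamma(0) + c_1
Substituting the second into the first: gamma(0) (1 - phi_1^2) = c_0 + phi_1 c_1, so
  gamma(0) = c_0 / (1 - phi_1^2) = 1 / (1 - (0.111)^2) = 1 / 0.987679 = 1.012475.
  gamma(1) = phi_1 gamma(0) = (0.111)(1.012475) = 0.112385.
Therefore gamma(1) = 0.1124 (to 4 decimal places).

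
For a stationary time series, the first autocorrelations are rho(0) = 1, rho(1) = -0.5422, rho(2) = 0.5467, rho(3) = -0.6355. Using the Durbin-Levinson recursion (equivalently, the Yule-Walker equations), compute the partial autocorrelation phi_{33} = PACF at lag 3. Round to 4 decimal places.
\phi_{33} = -0.4079

The PACF at lag k is phi_{kk}, the last component of the solution
to the Yule-Walker system G_k phi = r_k where
  (G_k)_{ij} = rho(|i - j|), (r_k)_i = rho(i), i,j = 1..k.
Equivalently, Durbin-Levinson gives phi_{kk} iteratively:
  phi_{11} = rho(1)
  phi_{kk} = [rho(k) - sum_{j=1..k-1} phi_{k-1,j} rho(k-j)]
            / [1 - sum_{j=1..k-1} phi_{k-1,j} rho(j)],
  phi_{k,j} = phi_{k-1,j} - phi_{kk} phi_{k-1,k-j},  j = 1..k-1.
Step k = 1:
  phi_11 = rho(1) = -0.5422.
Step k = 2:
  phi_22 = [rho(2) - phi_11 rho(1)] / [1 - phi_11 rho(1)] = [0.5467 - (-0.5422)(-0.5422)] / [1 - (-0.5422)(-0.5422)]
         = 0.25271916 / 0.70601916 = 0.357949.
  Update: phi_21 = phi_11 - phi_22 phi_11 = -0.5422 - (0.357949)(-0.5422) = -0.34812.
Step k = 3:
  phi_33 = [rho(3) - phi_21 rho(2) - phi_22 rho(1)] / [1 - phi_21 rho(1) - phi_22 rho(2)]
    numerator   = -0.6355 - (-0.34812)(0.5467) - (0.357949)(-0.5422) = -0.25110271
    denominator = 1 - (-0.34812)(-0.5422) - (0.357949)(0.5467) = 0.61555848
  phi_33 = -0.25110271 / 0.61555848 = -0.4079.
Therefore phi_{33} = -0.4079.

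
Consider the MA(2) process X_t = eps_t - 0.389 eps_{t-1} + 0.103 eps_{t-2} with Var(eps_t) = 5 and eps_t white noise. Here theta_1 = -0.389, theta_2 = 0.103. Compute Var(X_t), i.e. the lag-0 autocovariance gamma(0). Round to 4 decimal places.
\gamma(0) = 5.8097

For an MA(q) process X_t = eps_t + sum_i theta_i eps_{t-i} with
Var(eps_t) = sigma^2, the variance is
  gamma(0) = sigma^2 * (1 + sum_i theta_i^2).
  sum_i theta_i^2 = (-0.389)^2 + (0.103)^2 = 0.151321 + 0.010609 = 0.16193.
  gamma(0) = 5 * (1 + 0.16193) = 5 * 1.16193 = 5.80965, which rounds to 5.8097.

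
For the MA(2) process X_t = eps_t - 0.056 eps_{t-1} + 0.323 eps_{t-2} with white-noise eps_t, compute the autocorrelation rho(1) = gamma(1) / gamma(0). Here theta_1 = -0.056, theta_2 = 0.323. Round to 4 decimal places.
\rho(1) = -0.0669

For an MA(q) process with theta_0 = 1, the autocovariance is
  gamma(k) = sigma^2 * sum_{i=0..q-k} theta_i * theta_{i+k},
and rho(k) = gamma(k) / gamma(0). Sigma^2 cancels.
  numerator   = (1)*(-0.056) + (-0.056)*(0.323) = -0.074088.
  denominator = (1)^2 + (-0.056)^2 + (0.323)^2 = 1.107465.
  rho(1) = -0.074088 / 1.107465 = -0.0669.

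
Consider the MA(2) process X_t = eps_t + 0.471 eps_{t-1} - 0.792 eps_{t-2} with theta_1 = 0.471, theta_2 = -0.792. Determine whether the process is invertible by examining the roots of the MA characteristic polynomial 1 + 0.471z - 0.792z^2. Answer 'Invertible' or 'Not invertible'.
\text{Not invertible}

The MA(q) characteristic polynomial is P(z) = 1 + 0.471z - 0.792z^2.
Invertibility requires all roots to lie outside the unit circle, i.e. |z| > 1 for every root.
Set 1 + (0.471) z + (-0.792) z^2 = 0, i.e. a z^2 + b z + c = 0 with a = -0.792, b = 0.471, c = 1.
Discriminant D = b^2 - 4ac = (0.471)^2 - 4*(-0.792)*1 = 0.221841 - (-3.168) = 3.389841.
D >= 0, so the roots are real: z = (-b +/- sqrt(D)) / (2a) = (-0.471 +/- 1.841152) / (-1.584).
  z_1 = (-0.471 + 1.841152) / (-1.584) = -0.865,   |z_1| = 0.865.
  z_2 = (-0.471 - 1.841152) / (-1.584) = 1.4597,   |z_2| = 1.4597.
Moduli of all roots: 0.8650, 1.4597.
All moduli strictly greater than 1? No.
Verdict: Not invertible.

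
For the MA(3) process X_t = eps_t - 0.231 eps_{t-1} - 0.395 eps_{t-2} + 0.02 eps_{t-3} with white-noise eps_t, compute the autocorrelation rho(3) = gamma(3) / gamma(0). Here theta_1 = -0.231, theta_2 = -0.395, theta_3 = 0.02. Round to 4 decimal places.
\rho(3) = 0.0165

For an MA(q) process with theta_0 = 1, the autocovariance is
  gamma(k) = sigma^2 * sum_{i=0..q-k} theta_i * theta_{i+k},
and rho(k) = gamma(k) / gamma(0). Sigma^2 cancels.
  numerator   = (1)*(0.02) = 0.02.
  denominator = (1)^2 + (-0.231)^2 + (-0.395)^2 + (0.02)^2 = 1.209786.
  rho(3) = 0.02 / 1.209786 = 0.0165.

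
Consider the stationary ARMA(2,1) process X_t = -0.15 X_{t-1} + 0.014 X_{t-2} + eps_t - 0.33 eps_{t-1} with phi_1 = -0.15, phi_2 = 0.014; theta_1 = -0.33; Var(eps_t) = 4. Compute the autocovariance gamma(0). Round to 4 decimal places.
\gamma(0) = 4.9528

Multiply the model equation by X_{t-k} and take expectations. With theta_0 = psi_0 = 1 and psi_j the MA(infinity) weights, this gives
  gamma(k) - sum_i phi_i gamma(k-i) = c_k,
  c_k = sigma^2 * sum_{j=k..q} theta_j psi_{j-k}   (c_k = 0 for k > q),
using gamma(-m) = gamma(m).
psi-weights needed (psi_j = theta_j + sum_i phi_i psi_{j-i}):
  psi_1 = theta_1 + phi_1 = -0.33 + (-0.15) = -0.48
Right-hand sides:
  c_0 = sigma^2 (1 + theta_1 psi_1) = 4 * (1 + (-0.33)(-0.48)) = 4 * 1.1584 = 4.6336
  c_1 = sigma^2 theta_1 = 4 * (-0.33) = -1.32
  c_2 = 0
Equations for k = 0, 1, 2 (AR order 2, c_2 = 0):
  (E0) gamma(0) = phi_1 gamma(1) + phi_2 gamma(2) + c_0
  (E1) gamma(1) = phi_1 gamma(0) + phi_2 gamma(1) + c_1
  (E2) gamma(2) = phi_1 gamma(1) + phi_2 gamma(0)
From (E1): gamma(1) = A gamma(0) + B with
  A = phi_1 / (1 - phi_2) = -0.15 / 0.986 = -0.15213,   B = c_1 / (1 - phi_2) = -1.32 / 0.986 = -1.338742.
Insert (E2) into (E0): gamma(0) (1 - phi_2^2) = phi_1 (1 + phi_2) gamma(1) + c_0.
  phi_1 (1 + phi_2) = (-0.15)(1.014) = -0.1521,   1 - phi_2^2 = 0.999804.
Replace gamma(1) by A gamma(0) + B and collect gamma(0):
  gamma(0) [0.999804 - (-0.1521)(-0.15213)] = (-0.1521)(-1.338742) + 4.6336
  gamma(0) * 0.976665 = 4.837223
  gamma(0) = 4.837223 / 0.976665 = 4.952796.
Therefore gamma(0) = 4.9528 (to 4 decimal places).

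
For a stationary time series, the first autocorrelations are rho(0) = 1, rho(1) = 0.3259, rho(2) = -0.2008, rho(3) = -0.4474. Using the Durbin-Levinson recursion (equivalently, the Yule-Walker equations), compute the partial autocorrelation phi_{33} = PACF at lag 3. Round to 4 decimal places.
\phi_{33} = -0.3140

The PACF at lag k is phi_{kk}, the last component of the solution
to the Yule-Walker system G_k phi = r_k where
  (G_k)_{ij} = rho(|i - j|), (r_k)_i = rho(i), i,j = 1..k.
Equivalently, Durbin-Levinson gives phi_{kk} iteratively:
  phi_{11} = rho(1)
  phi_{kk} = [rho(k) - sum_{j=1..k-1} phi_{k-1,j} rho(k-j)]
            / [1 - sum_{j=1..k-1} phi_{k-1,j} rho(j)],
  phi_{k,j} = phi_{k-1,j} - phi_{kk} phi_{k-1,k-j},  j = 1..k-1.
Step k = 1:
  phi_11 = rho(1) = 0.3259.
Step k = 2:
  phi_22 = [rho(2) - phi_11 rho(1)] / [1 - phi_11 rho(1)] = [-0.2008 - (0.3259)(0.3259)] / [1 - (0.3259)(0.3259)]
         = -0.30701081 / 0.89378919 = -0.343494.
  Update: phi_21 = phi_11 - phi_22 phi_11 = 0.3259 - (-0.343494)(0.3259) = 0.437845.
Step k = 3:
  phi_33 = [rho(3) - phi_21 rho(2) - phi_22 rho(1)] / [1 - phi_21 rho(1) - phi_22 rho(2)]
    numerator   = -0.4474 - (0.437845)(-0.2008) - (-0.343494)(0.3259) = -0.24753627
    denominator = 1 - (0.437845)(0.3259) - (-0.343494)(-0.2008) = 0.78833296
  phi_33 = -0.24753627 / 0.78833296 = -0.314.
Therefore phi_{33} = -0.3140.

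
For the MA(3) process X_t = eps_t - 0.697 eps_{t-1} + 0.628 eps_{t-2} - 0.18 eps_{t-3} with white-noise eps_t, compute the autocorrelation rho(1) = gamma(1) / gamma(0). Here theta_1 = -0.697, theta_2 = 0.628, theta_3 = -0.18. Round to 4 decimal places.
\rho(1) = -0.6524

For an MA(q) process with theta_0 = 1, the autocovariance is
  gamma(k) = sigma^2 * sum_{i=0..q-k} theta_i * theta_{i+k},
and rho(k) = gamma(k) / gamma(0). Sigma^2 cancels.
  numerator   = (1)*(-0.697) + (-0.697)*(0.628) + (0.628)*(-0.18) = -1.247756.
  denominator = (1)^2 + (-0.697)^2 + (0.628)^2 + (-0.18)^2 = 1.912593.
  rho(1) = -1.247756 / 1.912593 = -0.6524.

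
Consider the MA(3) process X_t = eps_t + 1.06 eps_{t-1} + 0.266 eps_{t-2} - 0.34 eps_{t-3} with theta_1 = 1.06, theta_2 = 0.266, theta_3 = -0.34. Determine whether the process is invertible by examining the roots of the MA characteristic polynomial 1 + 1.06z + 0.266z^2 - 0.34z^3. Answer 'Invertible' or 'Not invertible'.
\text{Invertible}

The MA(q) characteristic polynomial is P(z) = 1 + 1.06z + 0.266z^2 - 0.34z^3.
Invertibility requires all roots to lie outside the unit circle, i.e. |z| > 1 for every root.
Degree 3: look for a simple real root z0 first, then factor out (1 - z/z0) and solve the remaining quadratic.
Testing z0 = 2.5: P(2.5) = 1 + (1.06)(2.5) + (0.266)(2.5)^2 + (-0.34)(2.5)^3
  = 1 + (2.65) + (1.6625) + (-5.3125) = 0.  So z_0 = 2.5 is a root, |z_0| = 2.5.
Divide out the factor (1 - 0.4 z) = (1 - z/z0) (since 1/z0 = 0.4):
  P(z) = (1 - 0.4 z)(1 + (1.46) z + (0.85) z^2)
  [check: z-coef 1.46 - (0.4) = 1.06; z^2-coef 0.85 - (0.4)(1.46) = 0.266; z^3-coef -(0.4)(0.85) = -0.34.]
Remaining roots from the quadratic factor 1 + (1.46) z + (0.85) z^2:
  Set 1 + (1.46) z + (0.85) z^2 = 0, i.e. a z^2 + b z + c = 0 with a = 0.85, b = 1.46, c = 1.
  Discriminant D = b^2 - 4ac = (1.46)^2 - 4*(0.85)*1 = 2.1316 - (3.4) = -1.2684.
  D < 0, so the roots are the complex-conjugate pair z = (-b +/- i sqrt(-D)) / (2a) = -0.8588 +/- 0.6625i.
  For a conjugate pair |z|^2 = z * conj(z) = (product of roots) = c/a = 1/(0.85) = 1.176471, so |z| = sqrt(1.176471) = 1.0847 for both roots.
Moduli of all roots: 2.5000, 1.0847, 1.0847.
All moduli strictly greater than 1? Yes.
Verdict: Invertible.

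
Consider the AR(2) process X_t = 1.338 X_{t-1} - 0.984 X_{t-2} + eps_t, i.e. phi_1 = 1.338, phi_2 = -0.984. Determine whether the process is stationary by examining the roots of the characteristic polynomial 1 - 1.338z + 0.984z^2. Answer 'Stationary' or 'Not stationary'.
\text{Stationary}

The AR(p) characteristic polynomial is P(z) = 1 - 1.338z + 0.984z^2.
Stationarity requires all roots to lie outside the unit circle, i.e. |z| > 1 for every root.
Set 1 + (-1.338) z + (0.984) z^2 = 0, i.e. a z^2 + b z + c = 0 with a = 0.984, b = -1.338, c = 1.
Discriminant D = b^2 - 4ac = (-1.338)^2 - 4*(0.984)*1 = 1.790244 - (3.936) = -2.145756.
D < 0, so the roots are the complex-conjugate pair z = (-b +/- i sqrt(-D)) / (2a) = 0.6799 +/- 0.7443i.
For a conjugate pair |z|^2 = z * conj(z) = (product of roots) = c/a = 1/(0.984) = 1.01626, so |z| = sqrt(1.01626) = 1.0081 for both roots.
Moduli of all roots: 1.0081, 1.0081.
All moduli strictly greater than 1? Yes.
Verdict: Stationary.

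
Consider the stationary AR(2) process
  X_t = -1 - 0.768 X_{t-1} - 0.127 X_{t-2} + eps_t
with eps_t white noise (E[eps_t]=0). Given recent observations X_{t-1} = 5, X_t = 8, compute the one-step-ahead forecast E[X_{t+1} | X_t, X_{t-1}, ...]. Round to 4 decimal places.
E[X_{t+1} \mid \mathcal F_t] = -7.7790

For an AR(p) model X_t = c + sum_i phi_i X_{t-i} + eps_t, the
one-step-ahead conditional mean is
  E[X_{t+1} | X_t, ...] = c + sum_i phi_i X_{t+1-i}.
Substitute known values:
  E[X_{t+1} | ...] = -1 + (-0.768) * (8) + (-0.127) * (5)
                   = -7.7790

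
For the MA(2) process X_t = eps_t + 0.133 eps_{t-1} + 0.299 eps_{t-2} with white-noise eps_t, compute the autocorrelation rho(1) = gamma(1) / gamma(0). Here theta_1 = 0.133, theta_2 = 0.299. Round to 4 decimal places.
\rho(1) = 0.1561

For an MA(q) process with theta_0 = 1, the autocovariance is
  gamma(k) = sigma^2 * sum_{i=0..q-k} theta_i * theta_{i+k},
and rho(k) = gamma(k) / gamma(0). Sigma^2 cancels.
  numerator   = (1)*(0.133) + (0.133)*(0.299) = 0.172767.
  denominator = (1)^2 + (0.133)^2 + (0.299)^2 = 1.10709.
  rho(1) = 0.172767 / 1.10709 = 0.1561.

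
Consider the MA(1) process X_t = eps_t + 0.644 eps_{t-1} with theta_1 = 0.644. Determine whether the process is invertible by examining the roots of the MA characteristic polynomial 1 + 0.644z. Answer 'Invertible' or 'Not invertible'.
\text{Invertible}

The MA(q) characteristic polynomial is P(z) = 1 + 0.644z.
Invertibility requires all roots to lie outside the unit circle, i.e. |z| > 1 for every root.
This is linear in z: 1 + (0.644) z = 0  =>  z = -1/(0.644) = -1.552795,  |z| = 1.552795.
Moduli of all roots: 1.5528.
All moduli strictly greater than 1? Yes.
Verdict: Invertible.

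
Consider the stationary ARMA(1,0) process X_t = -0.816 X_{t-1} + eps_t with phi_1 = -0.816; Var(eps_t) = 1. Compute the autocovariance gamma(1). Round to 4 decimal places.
\gamma(1) = -2.4421

Multiply the model equation by X_{t-k} and take expectations. With theta_0 = psi_0 = 1 and psi_j the MA(infinity) weights, this gives
  gamma(k) - sum_i phi_i gamma(k-i) = c_k,
  c_k = sigma^2 * sum_{j=k..q} theta_j psi_{j-k}   (c_k = 0 for k > q),
using gamma(-m) = gamma(m).
Pure AR (q = 0): c_0 = sigma^2 = 1, c_k = 0 for k >= 1.
Equations for k = 0 and k = 1 (AR order 1):
  gamma(0) = phi_1 gamma(1) + c_0
  gamma(1) = phi_1 gamma(0) + c_1
Substituting the second into the first: gamma(0) (1 - phi_1^2) = c_0 + phi_1 c_1, so
  gamma(0) = c_0 / (1 - phi_1^2) = 1 / (1 - (-0.816)^2) = 1 / 0.334144 = 2.992722.
  gamma(1) = phi_1 gamma(0) = (-0.816)(2.992722) = -2.442061.
Therefore gamma(1) = -2.4421 (to 4 decimal places).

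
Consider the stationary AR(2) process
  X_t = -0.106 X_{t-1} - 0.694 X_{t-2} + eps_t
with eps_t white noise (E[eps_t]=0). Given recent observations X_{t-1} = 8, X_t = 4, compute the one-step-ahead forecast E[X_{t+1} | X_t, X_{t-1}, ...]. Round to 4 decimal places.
E[X_{t+1} \mid \mathcal F_t] = -5.9760

For an AR(p) model X_t = c + sum_i phi_i X_{t-i} + eps_t, the
one-step-ahead conditional mean is
  E[X_{t+1} | X_t, ...] = c + sum_i phi_i X_{t+1-i}.
Substitute known values:
  E[X_{t+1} | ...] = (-0.106) * (4) + (-0.694) * (8)
                   = -5.9760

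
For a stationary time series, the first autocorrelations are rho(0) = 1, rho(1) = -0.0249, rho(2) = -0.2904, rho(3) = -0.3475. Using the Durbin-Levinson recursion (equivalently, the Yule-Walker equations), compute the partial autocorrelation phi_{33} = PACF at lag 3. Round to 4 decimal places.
\phi_{33} = -0.3981

The PACF at lag k is phi_{kk}, the last component of the solution
to the Yule-Walker system G_k phi = r_k where
  (G_k)_{ij} = rho(|i - j|), (r_k)_i = rho(i), i,j = 1..k.
Equivalently, Durbin-Levinson gives phi_{kk} iteratively:
  phi_{11} = rho(1)
  phi_{kk} = [rho(k) - sum_{j=1..k-1} phi_{k-1,j} rho(k-j)]
            / [1 - sum_{j=1..k-1} phi_{k-1,j} rho(j)],
  phi_{k,j} = phi_{k-1,j} - phi_{kk} phi_{k-1,k-j},  j = 1..k-1.
Step k = 1:
  phi_11 = rho(1) = -0.0249.
Step k = 2:
  phi_22 = [rho(2) - phi_11 rho(1)] / [1 - phi_11 rho(1)] = [-0.2904 - (-0.0249)(-0.0249)] / [1 - (-0.0249)(-0.0249)]
         = -0.29102001 / 0.99937999 = -0.291201.
  Update: phi_21 = phi_11 - phi_22 phi_11 = -0.0249 - (-0.291201)(-0.0249) = -0.032151.
Step k = 3:
  phi_33 = [rho(3) - phi_21 rho(2) - phi_22 rho(1)] / [1 - phi_21 rho(1) - phi_22 rho(2)]
    numerator   = -0.3475 - (-0.032151)(-0.2904) - (-0.291201)(-0.0249) = -0.36408751
    denominator = 1 - (-0.032151)(-0.0249) - (-0.291201)(-0.2904) = 0.9146348
  phi_33 = -0.36408751 / 0.9146348 = -0.3981.
Therefore phi_{33} = -0.3981.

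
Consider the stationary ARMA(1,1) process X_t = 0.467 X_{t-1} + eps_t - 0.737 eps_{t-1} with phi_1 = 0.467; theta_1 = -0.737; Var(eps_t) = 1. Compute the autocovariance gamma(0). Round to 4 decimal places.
\gamma(0) = 1.0932

Multiply the model equation by X_{t-k} and take expectations. With theta_0 = psi_0 = 1 and psi_j the MA(infinity) weights, this gives
  gamma(k) - sum_i phi_i gamma(k-i) = c_k,
  c_k = sigma^2 * sum_{j=k..q} theta_j psi_{j-k}   (c_k = 0 for k > q),
using gamma(-m) = gamma(m).
psi-weights needed (psi_j = theta_j + sum_i phi_i psi_{j-i}):
  psi_1 = theta_1 + phi_1 = -0.737 + (0.467) = -0.27
Right-hand sides:
  c_0 = sigma^2 (1 + theta_1 psi_1) = 1 * (1 + (-0.737)(-0.27)) = 1 * 1.19899 = 1.19899
  c_1 = sigma^2 theta_1 = 1 * (-0.737) = -0.737
  c_2 = 0
Equations for k = 0 and k = 1 (AR order 1):
  gamma(0) = phi_1 gamma(1) + c_0
  gamma(1) = phi_1 gamma(0) + c_1
Substituting the second into the first: gamma(0) (1 - phi_1^2) = c_0 + phi_1 c_1, so
  gamma(0) = (c_0 + phi_1 c_1) / (1 - phi_1^2) = (1.19899 + (0.467)(-0.737)) / (1 - (0.467)^2) = 0.854811 / 0.781911 = 1.093233.
Therefore gamma(0) = 1.0932 (to 4 decimal places).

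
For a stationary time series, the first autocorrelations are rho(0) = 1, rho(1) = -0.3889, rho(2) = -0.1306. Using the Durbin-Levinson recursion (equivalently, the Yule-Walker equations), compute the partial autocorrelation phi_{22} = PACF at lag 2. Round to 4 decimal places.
\phi_{22} = -0.3321

The PACF at lag k is phi_{kk}, the last component of the solution
to the Yule-Walker system G_k phi = r_k where
  (G_k)_{ij} = rho(|i - j|), (r_k)_i = rho(i), i,j = 1..k.
Equivalently, Durbin-Levinson gives phi_{kk} iteratively:
  phi_{11} = rho(1)
  phi_{kk} = [rho(k) - sum_{j=1..k-1} phi_{k-1,j} rho(k-j)]
            / [1 - sum_{j=1..k-1} phi_{k-1,j} rho(j)],
  phi_{k,j} = phi_{k-1,j} - phi_{kk} phi_{k-1,k-j},  j = 1..k-1.
Step k = 1:
  phi_11 = rho(1) = -0.3889.
Step k = 2:
  phi_22 = [rho(2) - phi_11 rho(1)] / [1 - phi_11 rho(1)] = [-0.1306 - (-0.3889)(-0.3889)] / [1 - (-0.3889)(-0.3889)]
         = -0.28184321 / 0.84875679 = -0.3321.
Therefore phi_{22} = -0.3321.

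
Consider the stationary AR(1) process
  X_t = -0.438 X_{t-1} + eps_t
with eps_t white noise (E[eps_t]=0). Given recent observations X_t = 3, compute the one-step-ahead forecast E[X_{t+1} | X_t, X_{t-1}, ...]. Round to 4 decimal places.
E[X_{t+1} \mid \mathcal F_t] = -1.3140

For an AR(p) model X_t = c + sum_i phi_i X_{t-i} + eps_t, the
one-step-ahead conditional mean is
  E[X_{t+1} | X_t, ...] = c + sum_i phi_i X_{t+1-i}.
Substitute known values:
  E[X_{t+1} | ...] = (-0.438) * (3)
                   = -1.3140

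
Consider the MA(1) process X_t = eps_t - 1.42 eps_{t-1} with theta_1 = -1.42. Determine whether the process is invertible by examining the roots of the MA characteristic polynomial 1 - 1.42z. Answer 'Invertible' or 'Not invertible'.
\text{Not invertible}

The MA(q) characteristic polynomial is P(z) = 1 - 1.42z.
Invertibility requires all roots to lie outside the unit circle, i.e. |z| > 1 for every root.
This is linear in z: 1 + (-1.42) z = 0  =>  z = -1/(-1.42) = 0.704225,  |z| = 0.704225.
Moduli of all roots: 0.7042.
All moduli strictly greater than 1? No.
Verdict: Not invertible.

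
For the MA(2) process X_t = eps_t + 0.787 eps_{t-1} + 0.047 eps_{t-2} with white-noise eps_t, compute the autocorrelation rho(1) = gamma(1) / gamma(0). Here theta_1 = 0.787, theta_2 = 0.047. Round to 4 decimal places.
\rho(1) = 0.5081

For an MA(q) process with theta_0 = 1, the autocovariance is
  gamma(k) = sigma^2 * sum_{i=0..q-k} theta_i * theta_{i+k},
and rho(k) = gamma(k) / gamma(0). Sigma^2 cancels.
  numerator   = (1)*(0.787) + (0.787)*(0.047) = 0.823989.
  denominator = (1)^2 + (0.787)^2 + (0.047)^2 = 1.621578.
  rho(1) = 0.823989 / 1.621578 = 0.5081.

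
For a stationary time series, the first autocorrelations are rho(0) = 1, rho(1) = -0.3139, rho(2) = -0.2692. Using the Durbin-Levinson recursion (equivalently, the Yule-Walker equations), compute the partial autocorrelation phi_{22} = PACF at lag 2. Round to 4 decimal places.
\phi_{22} = -0.4079

The PACF at lag k is phi_{kk}, the last component of the solution
to the Yule-Walker system G_k phi = r_k where
  (G_k)_{ij} = rho(|i - j|), (r_k)_i = rho(i), i,j = 1..k.
Equivalently, Durbin-Levinson gives phi_{kk} iteratively:
  phi_{11} = rho(1)
  phi_{kk} = [rho(k) - sum_{j=1..k-1} phi_{k-1,j} rho(k-j)]
            / [1 - sum_{j=1..k-1} phi_{k-1,j} rho(j)],
  phi_{k,j} = phi_{k-1,j} - phi_{kk} phi_{k-1,k-j},  j = 1..k-1.
Step k = 1:
  phi_11 = rho(1) = -0.3139.
Step k = 2:
  phi_22 = [rho(2) - phi_11 rho(1)] / [1 - phi_11 rho(1)] = [-0.2692 - (-0.3139)(-0.3139)] / [1 - (-0.3139)(-0.3139)]
         = -0.36773321 / 0.90146679 = -0.4079.
Therefore phi_{22} = -0.4079.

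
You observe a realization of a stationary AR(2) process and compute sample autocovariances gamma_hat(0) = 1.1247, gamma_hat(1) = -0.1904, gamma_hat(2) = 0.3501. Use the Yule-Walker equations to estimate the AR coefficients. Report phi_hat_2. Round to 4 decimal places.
\hat\phi_{2} = 0.2910

The Yule-Walker equations for an AR(p) process read, in matrix form,
  Gamma_p phi = r_p,   with   (Gamma_p)_{ij} = gamma(|i - j|),
                       (r_p)_i = gamma(i),   i,j = 1..p.
Substitute the sample gammas (Toeplitz matrix and right-hand side of size 2):
  Gamma_p = [[1.1247, -0.1904], [-0.1904, 1.1247]]
  r_p     = [-0.1904, 0.3501]
Written out:
  1.1247 phi_1 - 0.1904 phi_2 = -0.1904
  -0.1904 phi_1 + 1.1247 phi_2 = 0.3501
Solve by Cramer's rule:
  det = gamma(0)^2 - gamma(1)^2 = (1.1247)^2 - (-0.1904)^2 = 1.26495009 - 0.03625216 = 1.22869793
  phi_hat_1 = [gamma(1) gamma(0) - gamma(1) gamma(2)] / det = [(-0.1904)(1.1247) - (-0.1904)(0.3501)] / 1.22869793 = -0.14748384 / 1.22869793 = -0.12
  phi_hat_2 = [gamma(0) gamma(2) - gamma(1)^2] / det = [(1.1247)(0.3501) - (-0.1904)^2] / 1.22869793 = 0.35750531 / 1.22869793 = 0.291
So phi_hat = [-0.1200, 0.2910].
Therefore phi_hat_2 = 0.2910.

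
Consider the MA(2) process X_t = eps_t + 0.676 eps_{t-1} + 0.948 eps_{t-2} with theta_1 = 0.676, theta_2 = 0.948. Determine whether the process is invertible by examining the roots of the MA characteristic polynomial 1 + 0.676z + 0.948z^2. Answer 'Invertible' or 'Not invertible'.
\text{Invertible}

The MA(q) characteristic polynomial is P(z) = 1 + 0.676z + 0.948z^2.
Invertibility requires all roots to lie outside the unit circle, i.e. |z| > 1 for every root.
Set 1 + (0.676) z + (0.948) z^2 = 0, i.e. a z^2 + b z + c = 0 with a = 0.948, b = 0.676, c = 1.
Discriminant D = b^2 - 4ac = (0.676)^2 - 4*(0.948)*1 = 0.456976 - (3.792) = -3.335024.
D < 0, so the roots are the complex-conjugate pair z = (-b +/- i sqrt(-D)) / (2a) = -0.3565 +/- 0.9632i.
For a conjugate pair |z|^2 = z * conj(z) = (product of roots) = c/a = 1/(0.948) = 1.054852, so |z| = sqrt(1.054852) = 1.0271 for both roots.
Moduli of all roots: 1.0271, 1.0271.
All moduli strictly greater than 1? Yes.
Verdict: Invertible.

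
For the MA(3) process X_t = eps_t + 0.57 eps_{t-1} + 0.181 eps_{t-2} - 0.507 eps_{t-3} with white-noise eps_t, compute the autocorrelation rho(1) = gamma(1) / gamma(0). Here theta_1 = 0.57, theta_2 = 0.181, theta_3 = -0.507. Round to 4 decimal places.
\rho(1) = 0.3601

For an MA(q) process with theta_0 = 1, the autocovariance is
  gamma(k) = sigma^2 * sum_{i=0..q-k} theta_i * theta_{i+k},
and rho(k) = gamma(k) / gamma(0). Sigma^2 cancels.
  numerator   = (1)*(0.57) + (0.57)*(0.181) + (0.181)*(-0.507) = 0.581403.
  denominator = (1)^2 + (0.57)^2 + (0.181)^2 + (-0.507)^2 = 1.61471.
  rho(1) = 0.581403 / 1.61471 = 0.3601.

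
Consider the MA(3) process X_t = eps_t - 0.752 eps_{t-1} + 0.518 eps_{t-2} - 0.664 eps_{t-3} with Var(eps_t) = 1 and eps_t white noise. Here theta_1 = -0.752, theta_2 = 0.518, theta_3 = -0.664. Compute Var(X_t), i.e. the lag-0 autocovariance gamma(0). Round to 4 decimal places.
\gamma(0) = 2.2747

For an MA(q) process X_t = eps_t + sum_i theta_i eps_{t-i} with
Var(eps_t) = sigma^2, the variance is
  gamma(0) = sigma^2 * (1 + sum_i theta_i^2).
  sum_i theta_i^2 = (-0.752)^2 + (0.518)^2 + (-0.664)^2 = 0.565504 + 0.268324 + 0.440896 = 1.274724.
  gamma(0) = 1 * (1 + 1.274724) = 1 * 2.274724 = 2.274724, which rounds to 2.2747.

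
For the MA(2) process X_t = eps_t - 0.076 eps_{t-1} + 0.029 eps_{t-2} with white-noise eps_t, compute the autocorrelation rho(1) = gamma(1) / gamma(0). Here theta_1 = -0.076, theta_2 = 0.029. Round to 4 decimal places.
\rho(1) = -0.0777

For an MA(q) process with theta_0 = 1, the autocovariance is
  gamma(k) = sigma^2 * sum_{i=0..q-k} theta_i * theta_{i+k},
and rho(k) = gamma(k) / gamma(0). Sigma^2 cancels.
  numerator   = (1)*(-0.076) + (-0.076)*(0.029) = -0.078204.
  denominator = (1)^2 + (-0.076)^2 + (0.029)^2 = 1.006617.
  rho(1) = -0.078204 / 1.006617 = -0.0777.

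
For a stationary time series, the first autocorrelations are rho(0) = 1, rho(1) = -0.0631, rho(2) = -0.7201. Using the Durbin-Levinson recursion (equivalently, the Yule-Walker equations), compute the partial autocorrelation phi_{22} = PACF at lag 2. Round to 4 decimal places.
\phi_{22} = -0.7270

The PACF at lag k is phi_{kk}, the last component of the solution
to the Yule-Walker system G_k phi = r_k where
  (G_k)_{ij} = rho(|i - j|), (r_k)_i = rho(i), i,j = 1..k.
Equivalently, Durbin-Levinson gives phi_{kk} iteratively:
  phi_{11} = rho(1)
  phi_{kk} = [rho(k) - sum_{j=1..k-1} phi_{k-1,j} rho(k-j)]
            / [1 - sum_{j=1..k-1} phi_{k-1,j} rho(j)],
  phi_{k,j} = phi_{k-1,j} - phi_{kk} phi_{k-1,k-j},  j = 1..k-1.
Step k = 1:
  phi_11 = rho(1) = -0.0631.
Step k = 2:
  phi_22 = [rho(2) - phi_11 rho(1)] / [1 - phi_11 rho(1)] = [-0.7201 - (-0.0631)(-0.0631)] / [1 - (-0.0631)(-0.0631)]
         = -0.72408161 / 0.99601839 = -0.727.
Therefore phi_{22} = -0.7270.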